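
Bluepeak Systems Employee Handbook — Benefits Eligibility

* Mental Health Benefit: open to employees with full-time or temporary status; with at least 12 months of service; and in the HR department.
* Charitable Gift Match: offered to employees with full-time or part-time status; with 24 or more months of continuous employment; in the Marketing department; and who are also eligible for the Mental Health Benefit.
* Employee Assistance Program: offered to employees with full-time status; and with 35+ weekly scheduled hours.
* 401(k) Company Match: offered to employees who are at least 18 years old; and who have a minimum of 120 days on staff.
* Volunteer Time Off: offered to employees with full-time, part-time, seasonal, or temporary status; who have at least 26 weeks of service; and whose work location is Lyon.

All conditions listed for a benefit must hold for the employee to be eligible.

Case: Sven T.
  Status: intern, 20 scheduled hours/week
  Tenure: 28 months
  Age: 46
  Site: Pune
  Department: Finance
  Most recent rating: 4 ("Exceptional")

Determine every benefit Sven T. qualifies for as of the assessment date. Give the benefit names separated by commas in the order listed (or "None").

Mental Health Benefit — status intern ✗ (requires full-time or temporary) → not eligible.
Charitable Gift Match — status intern ✗ (requires full-time or part-time) → not eligible.
Employee Assistance Program — status intern ✗ (requires full-time) → not eligible.
401(k) Company Match — age 46 ≥ 18 ✓; service 28 months ≥ 120 days ✓ → eligible.
Volunteer Time Off — status intern ✗ (requires full-time, part-time, seasonal, or temporary) → not eligible.

401(k) Company Match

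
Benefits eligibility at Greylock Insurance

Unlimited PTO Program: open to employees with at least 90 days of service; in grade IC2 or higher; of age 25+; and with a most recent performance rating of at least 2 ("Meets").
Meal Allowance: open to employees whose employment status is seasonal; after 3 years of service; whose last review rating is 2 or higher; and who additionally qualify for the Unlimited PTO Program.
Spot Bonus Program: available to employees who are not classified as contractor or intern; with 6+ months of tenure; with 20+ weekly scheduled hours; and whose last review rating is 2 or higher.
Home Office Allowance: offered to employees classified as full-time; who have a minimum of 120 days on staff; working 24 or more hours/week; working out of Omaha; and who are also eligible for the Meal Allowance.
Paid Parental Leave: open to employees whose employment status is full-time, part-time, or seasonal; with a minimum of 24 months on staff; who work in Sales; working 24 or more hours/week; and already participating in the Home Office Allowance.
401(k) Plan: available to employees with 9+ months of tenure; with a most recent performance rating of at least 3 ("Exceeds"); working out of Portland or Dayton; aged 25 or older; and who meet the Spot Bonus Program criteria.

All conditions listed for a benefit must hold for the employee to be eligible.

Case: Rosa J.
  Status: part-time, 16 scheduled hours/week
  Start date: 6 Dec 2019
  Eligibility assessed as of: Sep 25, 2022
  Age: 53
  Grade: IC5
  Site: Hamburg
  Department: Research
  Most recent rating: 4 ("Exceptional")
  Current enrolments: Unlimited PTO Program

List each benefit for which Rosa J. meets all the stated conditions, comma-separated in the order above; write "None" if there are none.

Unlimited PTO Program

Service from 6 Dec 2019 to Sep 25, 2022: 1024 days.
Unlimited PTO Program — service 1024 days ≥ 90 days ✓; grade IC5 ≥ IC2 ✓; age 53 ≥ 25 ✓; rating 4 ≥ 2 ✓ → eligible.
Meal Allowance — status part-time ✗ (requires seasonal) → not eligible.
Spot Bonus Program — status part-time ✓ (not excluded); service 1024 days ≥ 6 months (≈180 days) ✓; 16 hrs/wk < 20 ✗ → not eligible.
Home Office Allowance — status part-time ✗ (requires full-time) → not eligible.
Paid Parental Leave — status part-time ✓; service 1024 days ≥ 24 months (≈720 days) ✓; dept Research ✗ → not eligible.
401(k) Plan — service 1024 days ≥ 9 months (≈270 days) ✓; rating 4 ≥ 3 ✓; site Hamburg ✗ (not Portland or Dayton) → not eligible.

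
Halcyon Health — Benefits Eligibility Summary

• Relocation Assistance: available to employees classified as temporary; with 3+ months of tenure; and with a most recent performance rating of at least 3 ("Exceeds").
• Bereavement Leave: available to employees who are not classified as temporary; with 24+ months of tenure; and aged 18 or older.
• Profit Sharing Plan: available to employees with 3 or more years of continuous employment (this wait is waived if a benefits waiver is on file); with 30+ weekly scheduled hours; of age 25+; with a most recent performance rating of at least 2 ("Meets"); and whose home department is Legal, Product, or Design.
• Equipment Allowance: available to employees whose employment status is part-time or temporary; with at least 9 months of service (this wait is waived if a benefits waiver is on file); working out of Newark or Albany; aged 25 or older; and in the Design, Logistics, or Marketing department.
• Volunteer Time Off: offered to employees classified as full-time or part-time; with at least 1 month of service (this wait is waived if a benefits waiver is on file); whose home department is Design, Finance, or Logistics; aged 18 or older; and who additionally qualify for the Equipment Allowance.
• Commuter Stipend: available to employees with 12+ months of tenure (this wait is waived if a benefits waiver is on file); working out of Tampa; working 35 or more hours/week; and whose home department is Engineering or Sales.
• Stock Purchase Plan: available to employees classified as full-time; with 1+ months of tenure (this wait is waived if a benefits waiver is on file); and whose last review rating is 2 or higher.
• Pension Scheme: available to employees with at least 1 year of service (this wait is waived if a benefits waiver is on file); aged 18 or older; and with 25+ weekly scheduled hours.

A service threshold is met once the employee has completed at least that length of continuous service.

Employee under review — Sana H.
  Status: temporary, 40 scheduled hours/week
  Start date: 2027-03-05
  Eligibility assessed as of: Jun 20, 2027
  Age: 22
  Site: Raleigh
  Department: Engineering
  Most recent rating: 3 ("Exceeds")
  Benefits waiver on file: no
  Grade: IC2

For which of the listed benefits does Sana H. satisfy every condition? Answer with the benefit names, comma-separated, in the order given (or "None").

Service from 2027-03-05 to Jun 20, 2027: 107 days.
Relocation Assistance — status temporary ✓; service 107 days ≥ 3 months (≈90 days) ✓; rating 3 ≥ 3 ✓ → eligible.
Bereavement Leave — status temporary ✗ (excluded) → not eligible.
Profit Sharing Plan — no waiver, service 107 days < 3 years (≈1095 days) ✗ → not eligible.
Equipment Allowance — status temporary ✓; no waiver, service 107 days < 9 months (≈270 days) ✗ → not eligible.
Volunteer Time Off — status temporary ✗ (requires full-time or part-time) → not eligible.
Commuter Stipend — no waiver, service 107 days < 12 months (≈360 days) ✗ → not eligible.
Stock Purchase Plan — status temporary ✗ (requires full-time) → not eligible.
Pension Scheme — no waiver, service 107 days < 1 year (≈365 days) ✗ → not eligible.

Relocation Assistance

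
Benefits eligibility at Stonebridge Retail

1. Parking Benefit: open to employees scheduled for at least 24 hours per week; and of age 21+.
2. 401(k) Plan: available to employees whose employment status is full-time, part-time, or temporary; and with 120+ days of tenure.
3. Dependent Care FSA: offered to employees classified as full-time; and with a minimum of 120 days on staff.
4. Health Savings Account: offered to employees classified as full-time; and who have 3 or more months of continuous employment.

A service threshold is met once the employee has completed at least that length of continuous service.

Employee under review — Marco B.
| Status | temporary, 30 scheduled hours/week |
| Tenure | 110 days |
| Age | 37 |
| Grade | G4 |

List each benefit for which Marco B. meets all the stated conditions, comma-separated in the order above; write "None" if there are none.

Parking Benefit — 30 hrs/wk ≥ 24 ✓; age 37 ≥ 21 ✓ → eligible.
401(k) Plan — status temporary ✓; service 110 days < 120 days ✗ → not eligible.
Dependent Care FSA — status temporary ✗ (requires full-time) → not eligible.
Health Savings Account — status temporary ✗ (requires full-time) → not eligible.

Parking Benefit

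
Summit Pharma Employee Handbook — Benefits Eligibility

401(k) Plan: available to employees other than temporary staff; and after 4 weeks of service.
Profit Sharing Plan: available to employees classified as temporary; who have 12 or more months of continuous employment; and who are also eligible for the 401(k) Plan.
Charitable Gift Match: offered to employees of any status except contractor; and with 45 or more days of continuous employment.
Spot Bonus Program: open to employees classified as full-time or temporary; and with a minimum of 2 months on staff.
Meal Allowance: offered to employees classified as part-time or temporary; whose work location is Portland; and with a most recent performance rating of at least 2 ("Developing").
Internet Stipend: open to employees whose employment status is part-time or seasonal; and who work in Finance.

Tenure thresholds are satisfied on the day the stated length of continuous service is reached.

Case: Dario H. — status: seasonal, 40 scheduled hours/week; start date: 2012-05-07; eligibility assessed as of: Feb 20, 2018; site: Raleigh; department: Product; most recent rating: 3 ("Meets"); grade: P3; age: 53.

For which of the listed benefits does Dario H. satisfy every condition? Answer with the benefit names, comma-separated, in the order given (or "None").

Service from 2012-05-07 to Feb 20, 2018: 2115 days.
401(k) Plan — status seasonal ✓ (not excluded); service 2115 days ≥ 4 weeks (≈28 days) ✓ → eligible.
Profit Sharing Plan — status seasonal ✗ (requires temporary) → not eligible.
Charitable Gift Match — status seasonal ✓ (not excluded); service 2115 days ≥ 45 days ✓ → eligible.
Spot Bonus Program — status seasonal ✗ (requires full-time or temporary) → not eligible.
Meal Allowance — status seasonal ✗ (requires part-time or temporary) → not eligible.
Internet Stipend — status seasonal ✓; dept Product ✗ → not eligible.

401(k) Plan, Charitable Gift Match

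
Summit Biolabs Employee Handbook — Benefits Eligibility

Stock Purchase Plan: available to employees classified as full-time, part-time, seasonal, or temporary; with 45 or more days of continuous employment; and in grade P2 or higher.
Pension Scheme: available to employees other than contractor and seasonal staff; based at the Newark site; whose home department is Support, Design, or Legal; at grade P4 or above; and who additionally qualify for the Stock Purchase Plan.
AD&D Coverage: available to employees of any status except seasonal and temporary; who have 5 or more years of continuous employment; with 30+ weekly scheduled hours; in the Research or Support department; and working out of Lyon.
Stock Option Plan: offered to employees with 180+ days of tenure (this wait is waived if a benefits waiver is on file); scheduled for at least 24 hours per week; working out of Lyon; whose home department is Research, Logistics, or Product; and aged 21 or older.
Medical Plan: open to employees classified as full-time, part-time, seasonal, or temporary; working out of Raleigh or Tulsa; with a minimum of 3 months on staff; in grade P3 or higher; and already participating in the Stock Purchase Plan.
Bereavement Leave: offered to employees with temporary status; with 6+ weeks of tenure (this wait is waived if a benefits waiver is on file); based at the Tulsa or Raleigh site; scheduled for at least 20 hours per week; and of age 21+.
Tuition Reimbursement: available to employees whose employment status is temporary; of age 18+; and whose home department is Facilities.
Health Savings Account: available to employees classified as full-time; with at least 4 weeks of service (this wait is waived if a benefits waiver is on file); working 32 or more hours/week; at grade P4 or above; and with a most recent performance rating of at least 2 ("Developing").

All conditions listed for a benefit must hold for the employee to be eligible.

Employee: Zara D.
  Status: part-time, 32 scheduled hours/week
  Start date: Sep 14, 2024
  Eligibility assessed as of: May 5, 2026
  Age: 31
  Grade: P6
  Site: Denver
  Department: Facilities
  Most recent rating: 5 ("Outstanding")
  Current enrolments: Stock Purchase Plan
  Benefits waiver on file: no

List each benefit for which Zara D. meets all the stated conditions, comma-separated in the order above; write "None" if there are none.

Service from Sep 14, 2024 to May 5, 2026: 598 days.
Stock Purchase Plan — status part-time ✓; service 598 days ≥ 45 days ✓; grade P6 ≥ P2 ✓ → eligible.
Pension Scheme — status part-time ✓ (not excluded); site Denver ✗ (not Newark) → not eligible.
AD&D Coverage — status part-time ✓ (not excluded); service 598 days < 5 years (≈1825 days) ✗ → not eligible.
Stock Option Plan — no waiver, service 598 days ≥ 180 days ✓; 32 hrs/wk ≥ 24 ✓; site Denver ✗ (not Lyon) → not eligible.
Medical Plan — status part-time ✓; site Denver ✗ (not Raleigh or Tulsa) → not eligible.
Bereavement Leave — status part-time ✗ (requires temporary) → not eligible.
Tuition Reimbursement — status part-time ✗ (requires temporary) → not eligible.
Health Savings Account — status part-time ✗ (requires full-time) → not eligible.

Stock Purchase Plan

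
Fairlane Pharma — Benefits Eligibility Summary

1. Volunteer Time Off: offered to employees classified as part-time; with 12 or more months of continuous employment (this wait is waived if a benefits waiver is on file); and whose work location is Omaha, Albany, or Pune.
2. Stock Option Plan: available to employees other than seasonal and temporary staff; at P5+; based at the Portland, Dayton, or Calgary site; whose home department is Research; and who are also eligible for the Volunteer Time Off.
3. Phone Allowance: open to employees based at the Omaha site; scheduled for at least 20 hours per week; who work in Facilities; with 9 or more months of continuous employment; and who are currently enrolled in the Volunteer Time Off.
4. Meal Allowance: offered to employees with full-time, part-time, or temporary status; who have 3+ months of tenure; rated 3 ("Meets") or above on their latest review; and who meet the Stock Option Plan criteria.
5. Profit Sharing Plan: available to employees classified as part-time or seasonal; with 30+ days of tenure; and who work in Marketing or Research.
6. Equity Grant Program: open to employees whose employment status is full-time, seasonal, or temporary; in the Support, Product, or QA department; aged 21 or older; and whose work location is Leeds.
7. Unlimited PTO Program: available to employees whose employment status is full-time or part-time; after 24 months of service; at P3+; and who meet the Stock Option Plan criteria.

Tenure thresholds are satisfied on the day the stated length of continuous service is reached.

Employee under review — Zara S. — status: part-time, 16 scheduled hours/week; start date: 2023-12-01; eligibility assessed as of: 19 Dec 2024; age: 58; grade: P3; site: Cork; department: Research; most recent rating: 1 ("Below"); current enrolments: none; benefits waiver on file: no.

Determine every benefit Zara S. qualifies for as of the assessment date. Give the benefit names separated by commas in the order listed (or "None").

Service from 2023-12-01 to 19 Dec 2024: 384 days.
Volunteer Time Off — status part-time ✓; no waiver, service 384 days ≥ 12 months (≈360 days) ✓; site Cork ✗ (not Omaha, Albany, or Pune) → not eligible.
Stock Option Plan — status part-time ✓ (not excluded); grade P3 < P5 ✗ → not eligible.
Phone Allowance — site Cork ✗ (not Omaha) → not eligible.
Meal Allowance — status part-time ✓; service 384 days ≥ 3 months (≈90 days) ✓; rating 1 < 3 ✗ → not eligible.
Profit Sharing Plan — status part-time ✓; service 384 days ≥ 30 days ✓; dept Research ✓ → eligible.
Equity Grant Program — status part-time ✗ (requires full-time, seasonal, or temporary) → not eligible.
Unlimited PTO Program — status part-time ✓; service 384 days < 24 months (≈720 days) ✗ → not eligible.

Profit Sharing Plan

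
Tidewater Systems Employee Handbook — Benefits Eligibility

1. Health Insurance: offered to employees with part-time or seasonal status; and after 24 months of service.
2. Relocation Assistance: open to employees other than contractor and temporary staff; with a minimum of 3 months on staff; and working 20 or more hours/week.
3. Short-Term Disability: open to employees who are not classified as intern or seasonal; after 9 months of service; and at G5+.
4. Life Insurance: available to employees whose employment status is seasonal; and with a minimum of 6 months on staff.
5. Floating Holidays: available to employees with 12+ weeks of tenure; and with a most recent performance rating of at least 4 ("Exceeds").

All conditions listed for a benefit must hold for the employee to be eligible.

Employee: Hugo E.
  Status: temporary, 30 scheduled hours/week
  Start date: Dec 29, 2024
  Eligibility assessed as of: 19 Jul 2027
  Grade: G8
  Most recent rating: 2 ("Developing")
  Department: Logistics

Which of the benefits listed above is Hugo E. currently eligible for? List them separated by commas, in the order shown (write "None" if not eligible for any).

Service from Dec 29, 2024 to 19 Jul 2027: 932 days.
Health Insurance — status temporary ✗ (requires part-time or seasonal) → not eligible.
Relocation Assistance — status temporary ✗ (excluded) → not eligible.
Short-Term Disability — status temporary ✓ (not excluded); service 932 days ≥ 9 months (≈270 days) ✓; grade G8 ≥ G5 ✓ → eligible.
Life Insurance — status temporary ✗ (requires seasonal) → not eligible.
Floating Holidays — service 932 days ≥ 12 weeks (≈84 days) ✓; rating 2 < 4 ✗ → not eligible.

Short-Term Disability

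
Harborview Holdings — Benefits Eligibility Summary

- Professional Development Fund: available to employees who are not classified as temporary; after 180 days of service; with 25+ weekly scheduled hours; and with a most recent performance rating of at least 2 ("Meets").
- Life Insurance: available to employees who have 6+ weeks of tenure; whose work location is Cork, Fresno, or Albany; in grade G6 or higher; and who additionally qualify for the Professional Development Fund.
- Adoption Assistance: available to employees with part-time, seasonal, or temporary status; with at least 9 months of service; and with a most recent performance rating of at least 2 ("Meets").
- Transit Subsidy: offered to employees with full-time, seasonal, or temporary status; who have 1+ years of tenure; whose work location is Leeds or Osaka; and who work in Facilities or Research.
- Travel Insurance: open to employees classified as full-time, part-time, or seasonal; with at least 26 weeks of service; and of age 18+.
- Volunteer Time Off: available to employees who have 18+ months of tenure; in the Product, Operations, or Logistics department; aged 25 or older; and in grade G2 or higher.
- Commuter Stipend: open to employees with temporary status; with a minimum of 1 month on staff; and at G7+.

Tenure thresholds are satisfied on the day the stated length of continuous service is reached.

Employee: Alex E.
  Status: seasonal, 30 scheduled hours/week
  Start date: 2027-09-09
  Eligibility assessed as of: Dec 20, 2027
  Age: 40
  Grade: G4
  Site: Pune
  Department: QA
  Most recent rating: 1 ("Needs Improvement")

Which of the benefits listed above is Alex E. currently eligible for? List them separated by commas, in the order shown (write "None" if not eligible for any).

Service from 2027-09-09 to Dec 20, 2027: 102 days.
Professional Development Fund — status seasonal ✓ (not excluded); service 102 days < 180 days ✗ → not eligible.
Life Insurance — service 102 days ≥ 6 weeks (≈42 days) ✓; site Pune ✗ (not Cork, Fresno, or Albany) → not eligible.
Adoption Assistance — status seasonal ✓; service 102 days < 9 months (≈270 days) ✗ → not eligible.
Transit Subsidy — status seasonal ✓; service 102 days < 1 year (≈365 days) ✗ → not eligible.
Travel Insurance — status seasonal ✓; service 102 days < 26 weeks (≈182 days) ✗ → not eligible.
Volunteer Time Off — service 102 days < 18 months (≈540 days) ✗ → not eligible.
Commuter Stipend — status seasonal ✗ (requires temporary) → not eligible.

None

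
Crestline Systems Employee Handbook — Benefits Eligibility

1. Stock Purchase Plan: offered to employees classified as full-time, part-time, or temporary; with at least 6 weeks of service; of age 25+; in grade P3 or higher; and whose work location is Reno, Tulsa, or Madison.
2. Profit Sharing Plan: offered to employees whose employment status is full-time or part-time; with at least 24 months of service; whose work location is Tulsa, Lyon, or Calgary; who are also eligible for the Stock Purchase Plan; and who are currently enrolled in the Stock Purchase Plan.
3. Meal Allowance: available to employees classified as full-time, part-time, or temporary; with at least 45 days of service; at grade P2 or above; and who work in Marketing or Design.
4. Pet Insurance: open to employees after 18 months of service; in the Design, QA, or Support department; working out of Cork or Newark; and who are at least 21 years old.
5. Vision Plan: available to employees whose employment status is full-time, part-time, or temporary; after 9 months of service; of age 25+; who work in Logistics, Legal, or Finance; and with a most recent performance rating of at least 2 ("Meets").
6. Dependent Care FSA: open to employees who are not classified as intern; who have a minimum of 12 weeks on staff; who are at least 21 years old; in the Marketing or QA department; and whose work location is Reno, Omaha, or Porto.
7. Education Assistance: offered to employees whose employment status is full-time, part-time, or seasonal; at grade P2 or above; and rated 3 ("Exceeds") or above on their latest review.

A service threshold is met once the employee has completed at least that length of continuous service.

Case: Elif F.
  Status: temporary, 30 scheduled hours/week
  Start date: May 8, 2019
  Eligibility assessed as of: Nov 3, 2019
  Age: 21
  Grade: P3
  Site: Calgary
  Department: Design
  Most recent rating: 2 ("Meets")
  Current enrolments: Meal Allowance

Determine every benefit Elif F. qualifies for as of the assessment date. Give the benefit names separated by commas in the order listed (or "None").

Service from May 8, 2019 to Nov 3, 2019: 179 days.
Stock Purchase Plan — status temporary ✓; service 179 days ≥ 6 weeks (≈42 days) ✓; age 21 < 25 ✗ → not eligible.
Profit Sharing Plan — status temporary ✗ (requires full-time or part-time) → not eligible.
Meal Allowance — status temporary ✓; service 179 days ≥ 45 days ✓; grade P3 ≥ P2 ✓; dept Design ✓ → eligible.
Pet Insurance — service 179 days < 18 months (≈540 days) ✗ → not eligible.
Vision Plan — status temporary ✓; service 179 days < 9 months (≈270 days) ✗ → not eligible.
Dependent Care FSA — status temporary ✓ (not excluded); service 179 days ≥ 12 weeks (≈84 days) ✓; age 21 ≥ 21 ✓; dept Design ✗ → not eligible.
Education Assistance — status temporary ✗ (requires full-time, part-time, or seasonal) → not eligible.

Meal Allowance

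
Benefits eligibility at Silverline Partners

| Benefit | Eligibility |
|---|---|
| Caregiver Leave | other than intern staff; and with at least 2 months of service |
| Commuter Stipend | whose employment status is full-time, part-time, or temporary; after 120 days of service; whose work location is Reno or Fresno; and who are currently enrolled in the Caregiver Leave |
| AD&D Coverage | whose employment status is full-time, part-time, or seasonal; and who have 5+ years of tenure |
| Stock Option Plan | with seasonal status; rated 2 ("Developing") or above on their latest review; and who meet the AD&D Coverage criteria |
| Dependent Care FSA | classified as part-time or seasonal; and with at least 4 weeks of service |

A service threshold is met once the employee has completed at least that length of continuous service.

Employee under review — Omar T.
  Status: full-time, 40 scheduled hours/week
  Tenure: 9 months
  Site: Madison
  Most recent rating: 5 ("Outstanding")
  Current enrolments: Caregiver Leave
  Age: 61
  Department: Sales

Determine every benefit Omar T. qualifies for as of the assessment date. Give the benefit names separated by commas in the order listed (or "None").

Caregiver Leave

Caregiver Leave — status full-time ✓ (not excluded); service 9 months ≥ 2 months ✓ → eligible.
Commuter Stipend — status full-time ✓; service 9 months ≥ 120 days ✓; site Madison ✗ (not Reno or Fresno) → not eligible.
AD&D Coverage — status full-time ✓; service 9 months < 5 years (≈1825 days) ✗ → not eligible.
Stock Option Plan — status full-time ✗ (requires seasonal) → not eligible.
Dependent Care FSA — status full-time ✗ (requires part-time or seasonal) → not eligible.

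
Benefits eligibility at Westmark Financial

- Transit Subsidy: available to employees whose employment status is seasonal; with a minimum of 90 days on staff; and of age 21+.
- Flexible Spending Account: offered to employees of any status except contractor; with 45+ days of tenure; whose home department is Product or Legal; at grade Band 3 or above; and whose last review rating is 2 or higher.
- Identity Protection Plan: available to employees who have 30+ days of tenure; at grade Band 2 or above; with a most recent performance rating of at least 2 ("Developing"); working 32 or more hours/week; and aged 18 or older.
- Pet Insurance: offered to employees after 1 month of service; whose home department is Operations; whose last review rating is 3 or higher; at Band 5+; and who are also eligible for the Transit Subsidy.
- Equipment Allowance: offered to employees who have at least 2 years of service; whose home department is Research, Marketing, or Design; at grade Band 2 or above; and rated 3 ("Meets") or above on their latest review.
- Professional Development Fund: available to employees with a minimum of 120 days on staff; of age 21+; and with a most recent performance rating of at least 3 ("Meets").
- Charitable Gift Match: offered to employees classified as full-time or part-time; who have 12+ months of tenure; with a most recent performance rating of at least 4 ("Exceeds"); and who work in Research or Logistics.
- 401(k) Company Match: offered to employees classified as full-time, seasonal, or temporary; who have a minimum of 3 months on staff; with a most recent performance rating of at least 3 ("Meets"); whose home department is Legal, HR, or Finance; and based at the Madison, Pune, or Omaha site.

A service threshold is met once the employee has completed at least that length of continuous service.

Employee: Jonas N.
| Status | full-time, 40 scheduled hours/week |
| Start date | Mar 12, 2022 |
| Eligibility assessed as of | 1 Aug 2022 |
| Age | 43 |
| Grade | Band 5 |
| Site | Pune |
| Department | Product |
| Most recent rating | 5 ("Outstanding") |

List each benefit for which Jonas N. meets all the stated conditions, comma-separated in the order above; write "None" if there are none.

Service from Mar 12, 2022 to 1 Aug 2022: 142 days.
Transit Subsidy — status full-time ✗ (requires seasonal) → not eligible.
Flexible Spending Account — status full-time ✓ (not excluded); service 142 days ≥ 45 days ✓; dept Product ✓; grade Band 5 ≥ Band 3 ✓; rating 5 ≥ 2 ✓ → eligible.
Identity Protection Plan — service 142 days ≥ 30 days ✓; grade Band 5 ≥ Band 2 ✓; rating 5 ≥ 2 ✓; 40 hrs/wk ≥ 32 ✓; age 43 ≥ 18 ✓ → eligible.
Pet Insurance — service 142 days ≥ 1 month (≈30 days) ✓; dept Product ✗ → not eligible.
Equipment Allowance — service 142 days < 2 years (≈730 days) ✗ → not eligible.
Professional Development Fund — service 142 days ≥ 120 days ✓; age 43 ≥ 21 ✓; rating 5 ≥ 3 ✓ → eligible.
Charitable Gift Match — status full-time ✓; service 142 days < 12 months (≈360 days) ✗ → not eligible.
401(k) Company Match — status full-time ✓; service 142 days ≥ 3 months (≈90 days) ✓; rating 5 ≥ 3 ✓; dept Product ✗ → not eligible.

Flexible Spending Account, Identity Protection Plan, Professional Development Fund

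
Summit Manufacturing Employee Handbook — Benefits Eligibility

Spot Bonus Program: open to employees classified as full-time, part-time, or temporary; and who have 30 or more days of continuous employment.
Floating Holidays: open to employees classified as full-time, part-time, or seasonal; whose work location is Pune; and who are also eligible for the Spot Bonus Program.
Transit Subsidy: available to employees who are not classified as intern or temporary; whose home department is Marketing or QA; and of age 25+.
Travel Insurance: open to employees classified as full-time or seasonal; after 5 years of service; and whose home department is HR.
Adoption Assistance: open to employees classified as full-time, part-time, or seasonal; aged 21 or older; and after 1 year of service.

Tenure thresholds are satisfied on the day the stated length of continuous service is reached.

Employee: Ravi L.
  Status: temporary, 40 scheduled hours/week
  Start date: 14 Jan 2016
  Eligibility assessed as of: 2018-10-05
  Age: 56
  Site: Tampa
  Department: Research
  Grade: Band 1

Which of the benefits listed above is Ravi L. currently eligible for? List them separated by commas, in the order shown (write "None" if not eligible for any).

Service from 14 Jan 2016 to 2018-10-05: 995 days.
Spot Bonus Program — status temporary ✓; service 995 days ≥ 30 days ✓ → eligible.
Floating Holidays — status temporary ✗ (requires full-time, part-time, or seasonal) → not eligible.
Transit Subsidy — status temporary ✗ (excluded) → not eligible.
Travel Insurance — status temporary ✗ (requires full-time or seasonal) → not eligible.
Adoption Assistance — status temporary ✗ (requires full-time, part-time, or seasonal) → not eligible.

Spot Bonus Program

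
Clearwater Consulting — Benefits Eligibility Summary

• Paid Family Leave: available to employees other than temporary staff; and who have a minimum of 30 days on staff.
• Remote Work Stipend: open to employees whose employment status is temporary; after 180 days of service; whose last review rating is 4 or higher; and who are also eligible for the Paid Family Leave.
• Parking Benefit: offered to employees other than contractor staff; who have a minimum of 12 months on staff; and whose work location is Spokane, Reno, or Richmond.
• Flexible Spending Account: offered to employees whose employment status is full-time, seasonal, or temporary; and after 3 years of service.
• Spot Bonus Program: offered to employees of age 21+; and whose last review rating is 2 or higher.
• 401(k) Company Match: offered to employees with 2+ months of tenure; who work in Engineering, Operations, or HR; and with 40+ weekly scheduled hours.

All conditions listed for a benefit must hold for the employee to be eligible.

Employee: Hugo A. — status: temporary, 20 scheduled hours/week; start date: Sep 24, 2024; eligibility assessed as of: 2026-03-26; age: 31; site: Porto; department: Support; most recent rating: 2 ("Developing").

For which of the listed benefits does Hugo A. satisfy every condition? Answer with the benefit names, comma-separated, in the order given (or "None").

Service from Sep 24, 2024 to 2026-03-26: 548 days.
Paid Family Leave — status temporary ✗ (excluded) → not eligible.
Remote Work Stipend — status temporary ✓; service 548 days ≥ 180 days ✓; rating 2 < 4 ✗ → not eligible.
Parking Benefit — status temporary ✓ (not excluded); service 548 days ≥ 12 months (≈360 days) ✓; site Porto ✗ (not Spokane, Reno, or Richmond) → not eligible.
Flexible Spending Account — status temporary ✓; service 548 days < 3 years (≈1095 days) ✗ → not eligible.
Spot Bonus Program — age 31 ≥ 21 ✓; rating 2 ≥ 2 ✓ → eligible.
401(k) Company Match — service 548 days ≥ 2 months (≈60 days) ✓; dept Support ✗ → not eligible.

Spot Bonus Program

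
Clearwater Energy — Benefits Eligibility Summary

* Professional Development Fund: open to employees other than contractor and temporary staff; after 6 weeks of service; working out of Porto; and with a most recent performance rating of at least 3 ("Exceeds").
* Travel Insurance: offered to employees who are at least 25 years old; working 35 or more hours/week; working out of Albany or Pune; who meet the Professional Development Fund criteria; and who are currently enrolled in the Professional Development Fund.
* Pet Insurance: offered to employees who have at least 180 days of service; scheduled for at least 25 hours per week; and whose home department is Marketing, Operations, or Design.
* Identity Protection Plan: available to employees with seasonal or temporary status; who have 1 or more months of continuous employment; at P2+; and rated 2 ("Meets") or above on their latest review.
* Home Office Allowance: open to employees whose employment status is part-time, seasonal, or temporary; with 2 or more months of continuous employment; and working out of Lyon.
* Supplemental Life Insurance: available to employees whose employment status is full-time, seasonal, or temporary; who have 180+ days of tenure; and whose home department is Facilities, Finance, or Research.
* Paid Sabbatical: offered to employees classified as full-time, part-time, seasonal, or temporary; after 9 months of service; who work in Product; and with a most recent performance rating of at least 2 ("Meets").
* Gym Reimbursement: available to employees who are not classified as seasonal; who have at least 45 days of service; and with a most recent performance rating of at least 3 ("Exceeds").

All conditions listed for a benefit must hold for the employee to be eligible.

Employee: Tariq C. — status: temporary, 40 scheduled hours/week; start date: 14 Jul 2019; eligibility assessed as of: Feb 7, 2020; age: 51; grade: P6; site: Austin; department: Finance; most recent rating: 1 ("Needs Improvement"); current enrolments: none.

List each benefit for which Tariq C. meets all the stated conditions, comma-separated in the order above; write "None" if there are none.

Supplemental Life Insurance

Service from 14 Jul 2019 to Feb 7, 2020: 208 days.
Professional Development Fund — status temporary ✗ (excluded) → not eligible.
Travel Insurance — age 51 ≥ 25 ✓; 40 hrs/wk ≥ 35 ✓; site Austin ✗ (not Albany or Pune) → not eligible.
Pet Insurance — service 208 days ≥ 180 days ✓; 40 hrs/wk ≥ 25 ✓; dept Finance ✗ → not eligible.
Identity Protection Plan — status temporary ✓; service 208 days ≥ 1 month (≈30 days) ✓; grade P6 ≥ P2 ✓; rating 1 < 2 ✗ → not eligible.
Home Office Allowance — status temporary ✓; service 208 days ≥ 2 months (≈60 days) ✓; site Austin ✗ (not Lyon) → not eligible.
Supplemental Life Insurance — status temporary ✓; service 208 days ≥ 180 days ✓; dept Finance ✓ → eligible.
Paid Sabbatical — status temporary ✓; service 208 days < 9 months (≈270 days) ✗ → not eligible.
Gym Reimbursement — status temporary ✓ (not excluded); service 208 days ≥ 45 days ✓; rating 1 < 3 ✗ → not eligible.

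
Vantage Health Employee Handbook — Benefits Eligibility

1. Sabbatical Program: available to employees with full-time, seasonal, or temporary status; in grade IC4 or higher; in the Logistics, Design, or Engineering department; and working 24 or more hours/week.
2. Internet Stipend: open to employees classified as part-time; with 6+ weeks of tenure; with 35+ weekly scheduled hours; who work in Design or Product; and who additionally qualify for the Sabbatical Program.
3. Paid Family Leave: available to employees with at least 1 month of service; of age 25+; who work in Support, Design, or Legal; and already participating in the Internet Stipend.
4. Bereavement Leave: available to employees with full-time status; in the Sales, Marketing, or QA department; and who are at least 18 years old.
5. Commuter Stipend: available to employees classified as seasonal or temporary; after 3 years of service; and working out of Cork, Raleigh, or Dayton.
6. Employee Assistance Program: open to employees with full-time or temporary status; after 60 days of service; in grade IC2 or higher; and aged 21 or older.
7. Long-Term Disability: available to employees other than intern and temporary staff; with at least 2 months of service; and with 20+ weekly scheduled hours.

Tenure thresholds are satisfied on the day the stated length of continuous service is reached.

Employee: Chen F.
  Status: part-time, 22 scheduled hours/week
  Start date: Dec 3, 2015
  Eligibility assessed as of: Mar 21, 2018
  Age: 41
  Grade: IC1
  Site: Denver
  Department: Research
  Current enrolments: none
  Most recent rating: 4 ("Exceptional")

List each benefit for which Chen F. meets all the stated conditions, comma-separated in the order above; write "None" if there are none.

Service from Dec 3, 2015 to Mar 21, 2018: 839 days.
Sabbatical Program — status part-time ✗ (requires full-time, seasonal, or temporary) → not eligible.
Internet Stipend — status part-time ✓; service 839 days ≥ 6 weeks (≈42 days) ✓; 22 hrs/wk < 35 ✗ → not eligible.
Paid Family Leave — service 839 days ≥ 1 month (≈30 days) ✓; age 41 ≥ 25 ✓; dept Research ✗ → not eligible.
Bereavement Leave — status part-time ✗ (requires full-time) → not eligible.
Commuter Stipend — status part-time ✗ (requires seasonal or temporary) → not eligible.
Employee Assistance Program — status part-time ✗ (requires full-time or temporary) → not eligible.
Long-Term Disability — status part-time ✓ (not excluded); service 839 days ≥ 2 months (≈60 days) ✓; 22 hrs/wk ≥ 20 ✓ → eligible.

Long-Term Disability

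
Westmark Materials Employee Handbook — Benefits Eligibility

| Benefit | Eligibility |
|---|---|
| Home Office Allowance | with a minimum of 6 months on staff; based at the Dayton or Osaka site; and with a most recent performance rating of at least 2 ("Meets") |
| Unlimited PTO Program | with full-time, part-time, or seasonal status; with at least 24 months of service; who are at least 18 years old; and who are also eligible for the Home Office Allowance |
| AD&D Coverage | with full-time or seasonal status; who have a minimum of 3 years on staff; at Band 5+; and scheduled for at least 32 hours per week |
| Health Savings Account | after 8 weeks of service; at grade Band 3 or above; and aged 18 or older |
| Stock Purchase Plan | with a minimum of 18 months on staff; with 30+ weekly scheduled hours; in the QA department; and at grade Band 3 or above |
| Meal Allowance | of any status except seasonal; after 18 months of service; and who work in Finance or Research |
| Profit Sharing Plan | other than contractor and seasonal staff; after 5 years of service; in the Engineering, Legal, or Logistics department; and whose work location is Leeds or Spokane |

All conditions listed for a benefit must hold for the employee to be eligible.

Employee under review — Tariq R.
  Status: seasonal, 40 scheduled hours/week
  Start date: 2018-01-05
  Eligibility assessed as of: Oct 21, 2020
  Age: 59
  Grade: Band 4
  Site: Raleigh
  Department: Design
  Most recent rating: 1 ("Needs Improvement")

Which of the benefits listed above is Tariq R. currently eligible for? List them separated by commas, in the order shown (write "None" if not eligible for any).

Health Savings Account

Service from 2018-01-05 to Oct 21, 2020: 1020 days.
Home Office Allowance — service 1020 days ≥ 6 months (≈180 days) ✓; site Raleigh ✗ (not Dayton or Osaka) → not eligible.
Unlimited PTO Program — status seasonal ✓; service 1020 days ≥ 24 months (≈720 days) ✓; age 59 ≥ 18 ✓; not eligible for Home Office Allowance ✗ → not eligible.
AD&D Coverage — status seasonal ✓; service 1020 days < 3 years (≈1095 days) ✗ → not eligible.
Health Savings Account — service 1020 days ≥ 8 weeks (≈56 days) ✓; grade Band 4 ≥ Band 3 ✓; age 59 ≥ 18 ✓ → eligible.
Stock Purchase Plan — service 1020 days ≥ 18 months (≈540 days) ✓; 40 hrs/wk ≥ 30 ✓; dept Design ✗ → not eligible.
Meal Allowance — status seasonal ✗ (excluded) → not eligible.
Profit Sharing Plan — status seasonal ✗ (excluded) → not eligible.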